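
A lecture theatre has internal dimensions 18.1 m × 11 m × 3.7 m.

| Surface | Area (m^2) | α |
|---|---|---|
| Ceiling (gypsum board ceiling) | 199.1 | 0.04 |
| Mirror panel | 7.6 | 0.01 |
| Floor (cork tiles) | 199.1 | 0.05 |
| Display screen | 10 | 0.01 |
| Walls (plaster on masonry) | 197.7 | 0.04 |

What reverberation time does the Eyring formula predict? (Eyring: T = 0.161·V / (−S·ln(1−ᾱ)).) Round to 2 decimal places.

4.46 s

Total surface area S = 199.1 + 7.6 + 199.1 + 10 + 197.7 = 613.5 m^2.
Σ(Sᵢαᵢ) = 199.1·0.04 + 7.6·0.01 + 199.1·0.05 + 10·0.01 + 197.7·0.04 = 26.003.
ᾱ = 26.003 / 613.5 = 0.0424.
Eyring denominator: −S ln(1−ᾱ) = 26.580.
V = 18.1 × 11 × 3.7 = 736.67 m³.
RT60 = 0.161 × 736.67 / 26.580 = 4.46 s.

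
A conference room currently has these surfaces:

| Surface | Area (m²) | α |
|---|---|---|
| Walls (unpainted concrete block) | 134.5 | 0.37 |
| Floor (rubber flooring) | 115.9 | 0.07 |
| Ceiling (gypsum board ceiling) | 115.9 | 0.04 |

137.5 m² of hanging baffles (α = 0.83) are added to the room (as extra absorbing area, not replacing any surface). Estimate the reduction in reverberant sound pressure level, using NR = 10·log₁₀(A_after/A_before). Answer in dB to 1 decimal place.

4.5 dB

Summing Sᵢαᵢ: 49.765 + 8.113 + 4.636 → A_before = 62.514 sabins.
Treatment contributes 137.5·0.83 = 114.125 sabins.
A_after = 62.514 + 114.125 = 176.639 sabins.
NR = 10·log₁₀(176.639/62.514) = 4.5 dB.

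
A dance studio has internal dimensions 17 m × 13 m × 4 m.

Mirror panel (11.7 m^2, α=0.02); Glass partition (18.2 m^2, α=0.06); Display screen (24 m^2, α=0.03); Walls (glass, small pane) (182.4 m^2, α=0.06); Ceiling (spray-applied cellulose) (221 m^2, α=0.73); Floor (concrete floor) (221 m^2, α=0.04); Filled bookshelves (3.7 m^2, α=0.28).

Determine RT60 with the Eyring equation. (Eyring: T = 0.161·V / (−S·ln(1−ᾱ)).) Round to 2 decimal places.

Total surface area S = 11.7 + 18.2 + 24 + 182.4 + 221 + 221 + 3.7 = 682.0 m^2.
Absorption A = 11.7·0.02 + 18.2·0.06 + 24·0.03 + 182.4·0.06 + 221·0.73 + 221·0.04 + 3.7·0.28 = 184.196 sabins.
Mean coefficient ᾱ = A/S = 0.2701.
−S·ln(1−ᾱ) = −682.0 × ln(1 − 0.2701) = 214.726.
V = 17 × 13 × 4 = 884 m³.
T = 0.161·V/[−S·ln(1−ᾱ)] = 0.161·884/214.726 = 0.66 s.

0.66 s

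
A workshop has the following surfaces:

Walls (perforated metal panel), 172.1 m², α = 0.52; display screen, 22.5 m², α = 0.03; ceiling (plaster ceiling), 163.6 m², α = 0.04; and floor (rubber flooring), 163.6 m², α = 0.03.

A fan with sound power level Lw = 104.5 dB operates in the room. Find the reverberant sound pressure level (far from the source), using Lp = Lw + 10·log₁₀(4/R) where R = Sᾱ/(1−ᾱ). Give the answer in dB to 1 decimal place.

A = 101.619 sabins; S = 521.8 m².
ᾱ = 101.619/521.8 = 0.1947; R = Sᾱ/(1−ᾱ) = 101.619/(1−0.1947) = 126.188 m².
Lp = Lw + 10 log₁₀(4/R) = 104.5 -14.99 = 89.5 dB.

89.5 dB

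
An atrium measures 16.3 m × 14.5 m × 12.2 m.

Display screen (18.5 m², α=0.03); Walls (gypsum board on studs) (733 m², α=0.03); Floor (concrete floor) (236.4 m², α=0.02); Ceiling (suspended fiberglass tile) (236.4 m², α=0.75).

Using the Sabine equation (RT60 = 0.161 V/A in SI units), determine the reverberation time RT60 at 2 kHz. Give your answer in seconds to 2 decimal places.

2.27 sec

A = Σ Sᵢαᵢ = 18.5*0.03 + 733*0.03 + 236.4*0.02 + 236.4*0.75 = 204.573 sabins.
Volume V = 16.3 × 14.5 × 12.2 = 2883.47 m³.
Sabine: RT60 = 0.161 × 2883.47 / 204.573 = 2.27 s.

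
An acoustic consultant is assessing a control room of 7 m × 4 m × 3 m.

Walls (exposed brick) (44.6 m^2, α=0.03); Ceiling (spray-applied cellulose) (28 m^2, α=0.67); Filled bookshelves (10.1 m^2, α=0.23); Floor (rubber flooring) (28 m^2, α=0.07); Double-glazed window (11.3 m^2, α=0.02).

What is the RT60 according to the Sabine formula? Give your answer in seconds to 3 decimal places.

A = Σ Sᵢαᵢ = 44.6×0.03 + 28×0.67 + 10.1×0.23 + 28×0.07 + 11.3×0.02 = 24.607 sabins.
Room volume: 84 m³.
Sabine: RT60 = 0.161 × 84 / 24.607 = 0.550 s.

0.550 seconds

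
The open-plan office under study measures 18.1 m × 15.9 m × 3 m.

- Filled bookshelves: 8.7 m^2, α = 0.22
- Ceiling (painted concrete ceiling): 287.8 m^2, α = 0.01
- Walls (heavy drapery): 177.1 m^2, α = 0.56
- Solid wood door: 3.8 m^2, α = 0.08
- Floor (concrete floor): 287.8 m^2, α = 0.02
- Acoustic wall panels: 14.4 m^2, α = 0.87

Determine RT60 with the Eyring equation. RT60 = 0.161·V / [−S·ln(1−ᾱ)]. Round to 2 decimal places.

S = Σ Sᵢ = 779.6 m^2.
Absorption A = 8.7×0.22 + 287.8×0.01 + 177.1×0.56 + 3.8×0.08 + 287.8×0.02 + 14.4×0.87 = 122.556 sabins.
ᾱ = 122.556 / 779.6 = 0.1572.
−S·ln(1−ᾱ) = −779.6 × ln(1 − 0.1572) = 133.332.
V = 18.1 × 15.9 × 3 = 863.37 m³.
RT60 = 0.161 × 863.37 / 133.332 = 1.04 s.

1.04 s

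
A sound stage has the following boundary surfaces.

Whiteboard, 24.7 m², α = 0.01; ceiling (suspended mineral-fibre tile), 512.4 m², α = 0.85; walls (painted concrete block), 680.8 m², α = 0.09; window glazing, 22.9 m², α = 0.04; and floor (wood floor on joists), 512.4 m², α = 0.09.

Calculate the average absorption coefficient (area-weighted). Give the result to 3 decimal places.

S = Σ Sᵢ = 24.7 + 512.4 + 680.8 + 22.9 + 512.4 = 1753.2 m².
Σ(Sᵢαᵢ) = 24.7×0.01 + 512.4×0.85 + 680.8×0.09 + 22.9×0.04 + 512.4×0.09 = 544.091.
ᾱ = A/S = 0.310.

0.310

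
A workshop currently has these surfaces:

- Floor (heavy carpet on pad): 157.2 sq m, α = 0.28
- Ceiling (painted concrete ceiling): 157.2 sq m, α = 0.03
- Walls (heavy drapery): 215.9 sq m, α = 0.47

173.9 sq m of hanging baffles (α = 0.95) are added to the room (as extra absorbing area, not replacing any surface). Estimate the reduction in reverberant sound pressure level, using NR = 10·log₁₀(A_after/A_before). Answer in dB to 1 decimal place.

A_before = Σ Sᵢαᵢ = 157.2*0.28 + 157.2*0.03 + 215.9*0.47 = 150.205 sabins.
Treatment contributes 173.9·0.95 = 165.205 sabins.
New total A_after = 315.410 sabins.
NR = 10·log₁₀(315.410/150.205) = 3.2 dB.

3.2 dB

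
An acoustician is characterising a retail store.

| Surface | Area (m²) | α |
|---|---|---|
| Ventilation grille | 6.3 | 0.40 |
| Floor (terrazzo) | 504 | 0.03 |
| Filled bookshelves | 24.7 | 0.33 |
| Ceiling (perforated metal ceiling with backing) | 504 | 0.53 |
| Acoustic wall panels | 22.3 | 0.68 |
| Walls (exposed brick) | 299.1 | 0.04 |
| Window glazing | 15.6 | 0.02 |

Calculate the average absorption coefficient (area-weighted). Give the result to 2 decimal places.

Total surface area S = 1376.0 m².
Weighted sum Σ Sα = 320.351.
ᾱ = A/S = 0.23.

0.23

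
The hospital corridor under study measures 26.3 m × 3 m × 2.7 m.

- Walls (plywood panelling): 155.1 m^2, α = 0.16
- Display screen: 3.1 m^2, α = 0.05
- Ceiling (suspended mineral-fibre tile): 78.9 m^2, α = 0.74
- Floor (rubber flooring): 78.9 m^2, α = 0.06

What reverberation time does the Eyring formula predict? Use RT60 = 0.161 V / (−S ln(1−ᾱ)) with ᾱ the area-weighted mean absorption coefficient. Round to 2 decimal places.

0.33 s

Total surface area S = 155.1 + 3.1 + 78.9 + 78.9 = 316.0 m^2.
Σ(Sᵢαᵢ) = 155.1×0.16 + 3.1×0.05 + 78.9×0.74 + 78.9×0.06 = 88.091.
Mean coefficient ᾱ = A/S = 0.2788.
−S·ln(1−ᾱ) = −316.0 × ln(1 − 0.2788) = 103.281.
V = 26.3 × 3 × 2.7 = 213.03 m³.
T = 0.161·V/[−S·ln(1−ᾱ)] = 0.161·213.03/103.281 = 0.33 s.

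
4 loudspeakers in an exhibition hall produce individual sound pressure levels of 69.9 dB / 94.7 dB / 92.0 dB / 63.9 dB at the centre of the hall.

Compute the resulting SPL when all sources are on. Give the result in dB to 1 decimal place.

Σ 10^(Lᵢ/10) = 4.548e+09.
L_total = 10·log₁₀(4.548e+09) = 96.6 dB.

96.6 dB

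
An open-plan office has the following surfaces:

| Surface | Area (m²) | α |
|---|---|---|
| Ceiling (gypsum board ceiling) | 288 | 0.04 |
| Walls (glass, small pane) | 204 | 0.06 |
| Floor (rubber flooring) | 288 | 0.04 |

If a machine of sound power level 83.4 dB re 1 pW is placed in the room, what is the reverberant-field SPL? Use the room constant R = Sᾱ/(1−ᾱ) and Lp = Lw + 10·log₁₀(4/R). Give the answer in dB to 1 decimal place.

73.7 dB

Σ(Sᵢαᵢ) = 288·0.04 + 204·0.06 + 288·0.04 = 35.280; total area S = 780.0 m².
ᾱ = 35.280/780.0 = 0.0452; R = Sᾱ/(1−ᾱ) = 35.280/(1−0.0452) = 36.950 m².
Lp = Lw + 10 log₁₀(4/R) = 83.4 -9.66 = 73.7 dB.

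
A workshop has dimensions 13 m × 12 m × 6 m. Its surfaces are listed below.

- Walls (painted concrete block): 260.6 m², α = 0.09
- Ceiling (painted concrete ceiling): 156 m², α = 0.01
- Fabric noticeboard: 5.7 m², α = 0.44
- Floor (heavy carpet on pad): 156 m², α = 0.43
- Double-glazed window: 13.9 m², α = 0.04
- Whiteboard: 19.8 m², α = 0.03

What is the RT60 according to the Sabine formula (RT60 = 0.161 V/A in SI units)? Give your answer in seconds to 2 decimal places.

1.57 s

Summing Sᵢαᵢ: 23.454 + 1.560 + 2.508 + 67.080 + 0.556 + 0.594 → A = 95.752 sabins.
Room volume: 936 m³.
RT60 = 0.161 · V / A = 0.161 × 936 / 95.752 = 1.57 s.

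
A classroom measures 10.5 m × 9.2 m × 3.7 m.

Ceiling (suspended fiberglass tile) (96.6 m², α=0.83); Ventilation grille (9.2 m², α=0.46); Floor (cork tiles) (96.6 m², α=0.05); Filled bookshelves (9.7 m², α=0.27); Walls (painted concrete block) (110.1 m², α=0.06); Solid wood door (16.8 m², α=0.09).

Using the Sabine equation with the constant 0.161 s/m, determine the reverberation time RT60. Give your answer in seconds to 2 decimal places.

Total absorption A = 96.6*0.83 + 9.2*0.46 + 96.6*0.05 + 9.7*0.27 + 110.1*0.06 + 16.8*0.09
  = 80.178 + 4.232 + 4.830 + 2.619 + 6.606 + 1.512 = 99.977 m² sabins.
V = 10.5·9.2·3.7 = 357.42 m³.
Sabine: RT60 = 0.161 × 357.42 / 99.977 = 0.58 s.

0.58 sec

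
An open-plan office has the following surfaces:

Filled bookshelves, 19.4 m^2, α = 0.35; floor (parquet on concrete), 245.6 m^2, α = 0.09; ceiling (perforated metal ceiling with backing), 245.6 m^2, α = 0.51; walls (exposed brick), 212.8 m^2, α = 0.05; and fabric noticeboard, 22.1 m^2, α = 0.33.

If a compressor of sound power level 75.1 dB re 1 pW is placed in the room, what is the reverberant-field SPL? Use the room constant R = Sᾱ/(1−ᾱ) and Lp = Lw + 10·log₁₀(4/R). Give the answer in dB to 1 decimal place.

57.6 dB

Σ(Sᵢαᵢ) = 19.4×0.35 + 245.6×0.09 + 245.6×0.51 + 212.8×0.05 + 22.1×0.33 = 172.083; total area S = 745.5 m^2.
ᾱ = 0.2308, so room constant R = A/(1−ᾱ) = 223.717 m^2.
Lp = Lw + 10 log₁₀(4/R) = 75.1 -17.48 = 57.6 dB.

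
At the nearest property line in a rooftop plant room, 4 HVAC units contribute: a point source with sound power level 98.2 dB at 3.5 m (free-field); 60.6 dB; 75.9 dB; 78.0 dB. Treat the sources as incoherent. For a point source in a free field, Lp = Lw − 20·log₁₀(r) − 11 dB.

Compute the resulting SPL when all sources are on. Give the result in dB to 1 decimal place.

Source at 3.5 m: Lp = 98.2 − 20·log₁₀(3.5) − 11 = 76.3 dB.
Σ 10^(Lᵢ/10) = 1.458e+08.
Combined level = 10 log₁₀(1.458e+08) = 81.6 dB.

81.6 dB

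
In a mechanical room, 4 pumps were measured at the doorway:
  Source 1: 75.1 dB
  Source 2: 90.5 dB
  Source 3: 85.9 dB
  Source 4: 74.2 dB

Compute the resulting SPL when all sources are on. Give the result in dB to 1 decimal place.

92.0 dB

Σ 10^(Lᵢ/10) = 1.57e+09.
Back to dB: 10·log₁₀ Σ = 92.0 dB.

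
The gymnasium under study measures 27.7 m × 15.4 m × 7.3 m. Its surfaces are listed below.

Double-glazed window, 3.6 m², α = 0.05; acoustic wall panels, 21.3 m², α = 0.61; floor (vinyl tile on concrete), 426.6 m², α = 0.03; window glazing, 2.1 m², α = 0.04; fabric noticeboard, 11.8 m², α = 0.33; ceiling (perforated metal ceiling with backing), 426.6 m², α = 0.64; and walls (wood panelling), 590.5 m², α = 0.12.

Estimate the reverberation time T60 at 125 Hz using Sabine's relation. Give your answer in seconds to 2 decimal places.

Summing Sᵢαᵢ: 0.180 + 12.993 + 12.798 + 0.084 + 3.894 + 273.024 + 70.860 → A = 373.833 sabins.
Volume V = 27.7 × 15.4 × 7.3 = 3114.034 m³.
Sabine: RT60 = 0.161 × 3114.034 / 373.833 = 1.34 s.

1.34 s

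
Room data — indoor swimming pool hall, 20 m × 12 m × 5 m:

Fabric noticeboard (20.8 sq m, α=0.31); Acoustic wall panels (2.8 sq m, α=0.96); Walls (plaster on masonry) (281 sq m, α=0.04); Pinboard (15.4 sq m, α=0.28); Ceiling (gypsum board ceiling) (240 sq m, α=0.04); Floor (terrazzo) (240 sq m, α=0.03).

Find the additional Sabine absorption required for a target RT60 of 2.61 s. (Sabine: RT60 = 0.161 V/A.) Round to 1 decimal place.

Equivalent absorption area: A₁ = 20.8×0.31 + 2.8×0.96 + 281×0.04 + 15.4×0.28 + 240×0.04 + 240×0.03 = 41.488 sq m.
For T = 2.61 s, need A₂ = 0.161·V/T = 0.161·1200/2.61 = 74.023 sabins.
Additional absorption ΔA = 74.023 − 41.488 = 32.5 sabins.

32.5 sabins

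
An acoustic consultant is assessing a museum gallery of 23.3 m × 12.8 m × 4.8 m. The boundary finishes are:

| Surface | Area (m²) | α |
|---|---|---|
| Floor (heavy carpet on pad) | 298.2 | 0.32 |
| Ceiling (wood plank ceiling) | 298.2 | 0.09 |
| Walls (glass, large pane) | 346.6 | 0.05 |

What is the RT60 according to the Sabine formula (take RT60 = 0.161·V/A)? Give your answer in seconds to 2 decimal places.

1.65 s

A = Σ Sᵢαᵢ = 298.2×0.32 + 298.2×0.09 + 346.6×0.05 = 139.592 sabins.
Volume V = 23.3 × 12.8 × 4.8 = 1431.552 m³.
RT60 = 0.161 · V / A = 0.161 × 1431.552 / 139.592 = 1.65 s.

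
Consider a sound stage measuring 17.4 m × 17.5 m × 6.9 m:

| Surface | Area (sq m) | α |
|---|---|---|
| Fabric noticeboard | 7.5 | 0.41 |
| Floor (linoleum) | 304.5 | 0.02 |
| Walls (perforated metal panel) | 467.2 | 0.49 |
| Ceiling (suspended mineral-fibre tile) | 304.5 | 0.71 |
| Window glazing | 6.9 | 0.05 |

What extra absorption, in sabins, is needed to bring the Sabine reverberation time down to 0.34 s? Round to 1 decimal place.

540.3 sabins

Total absorption A₁ = 7.5×0.41 + 304.5×0.02 + 467.2×0.49 + 304.5×0.71 + 6.9×0.05
  = 3.075 + 6.090 + 228.928 + 216.195 + 0.345 = 454.633 sq m sabins.
V = 2101.05 m³. Required absorption A₂ = 0.161 × 2101.05 / 0.34 = 994.909 sabins.
ΔA = A₂ − A₁ = 994.909 − 454.633 = 540.3 sabins.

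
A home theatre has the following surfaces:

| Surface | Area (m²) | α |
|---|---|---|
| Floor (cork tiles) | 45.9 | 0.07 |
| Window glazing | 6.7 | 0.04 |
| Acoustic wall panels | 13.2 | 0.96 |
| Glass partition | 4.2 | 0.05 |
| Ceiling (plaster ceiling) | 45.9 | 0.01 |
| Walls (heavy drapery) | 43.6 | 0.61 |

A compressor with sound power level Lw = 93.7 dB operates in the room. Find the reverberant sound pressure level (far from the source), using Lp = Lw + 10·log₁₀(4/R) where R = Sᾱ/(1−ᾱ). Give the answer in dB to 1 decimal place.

A = 43.418 sabins; S = 159.5 m².
ᾱ = 0.2722, so room constant R = A/(1−ᾱ) = 59.656 m².
Lp = 93.7 + 10·log₁₀(4/59.656) = 93.7 + (-11.74) = 82.0 dB.

82.0 dB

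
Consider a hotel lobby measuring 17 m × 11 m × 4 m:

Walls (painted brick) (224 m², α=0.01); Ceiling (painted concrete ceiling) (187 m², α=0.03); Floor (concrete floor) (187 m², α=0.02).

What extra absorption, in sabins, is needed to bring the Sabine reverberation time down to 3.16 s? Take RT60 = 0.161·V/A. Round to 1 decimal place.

Equivalent absorption area: A₁ = 224*0.01 + 187*0.03 + 187*0.02 = 11.590 m².
V = 748 m³. Required absorption A₂ = 0.161 × 748 / 3.16 = 38.110 sabins.
ΔA = A₂ − A₁ = 38.110 − 11.590 = 26.5 sabins.

26.5 sabins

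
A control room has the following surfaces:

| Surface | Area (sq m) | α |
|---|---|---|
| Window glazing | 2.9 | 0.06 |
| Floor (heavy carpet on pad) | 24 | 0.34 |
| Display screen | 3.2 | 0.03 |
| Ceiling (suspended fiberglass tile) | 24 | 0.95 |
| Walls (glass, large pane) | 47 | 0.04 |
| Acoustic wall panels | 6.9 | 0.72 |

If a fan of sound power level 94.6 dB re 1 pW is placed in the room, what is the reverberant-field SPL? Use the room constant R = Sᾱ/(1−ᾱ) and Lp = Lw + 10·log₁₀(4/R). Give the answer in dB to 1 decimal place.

82.9 dB

A = 38.078 sabins; S = 108.0 sq m.
ᾱ = 38.078/108.0 = 0.3526; R = Sᾱ/(1−ᾱ) = 38.078/(1−0.3526) = 58.817 sq m.
Lp = Lw + 10 log₁₀(4/R) = 94.6 -11.67 = 82.9 dB.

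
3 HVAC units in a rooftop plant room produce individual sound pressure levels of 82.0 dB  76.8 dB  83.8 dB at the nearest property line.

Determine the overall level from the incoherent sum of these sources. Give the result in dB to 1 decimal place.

86.5 dB

Σ 10^(Lᵢ/10) = 4.462e+08.
Combined level = 10 log₁₀(4.462e+08) = 86.5 dB.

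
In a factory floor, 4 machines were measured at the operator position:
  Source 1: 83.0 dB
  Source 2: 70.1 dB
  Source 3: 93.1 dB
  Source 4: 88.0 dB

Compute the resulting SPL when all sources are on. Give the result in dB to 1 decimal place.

Converting to relative power and adding: 10^(83.0/10) + 10^(70.1/10) + 10^(93.1/10) + 10^(88.0/10) = 2.882e+09.
Back to dB: 10·log₁₀ Σ = 94.6 dB.

94.6 dB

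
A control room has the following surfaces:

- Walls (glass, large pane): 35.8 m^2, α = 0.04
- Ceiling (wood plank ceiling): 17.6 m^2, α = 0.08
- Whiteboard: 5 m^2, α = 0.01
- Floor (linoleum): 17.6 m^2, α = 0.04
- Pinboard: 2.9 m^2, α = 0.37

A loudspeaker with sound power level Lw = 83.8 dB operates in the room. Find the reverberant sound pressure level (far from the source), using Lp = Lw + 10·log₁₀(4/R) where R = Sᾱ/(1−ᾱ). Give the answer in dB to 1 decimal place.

82.9 dB

Σ(Sᵢαᵢ) = 35.8×0.04 + 17.6×0.08 + 5×0.01 + 17.6×0.04 + 2.9×0.37 = 4.667; total area S = 78.9 m^2.
ᾱ = 4.667/78.9 = 0.0592; R = Sᾱ/(1−ᾱ) = 4.667/(1−0.0592) = 4.961 m^2.
Lp = 83.8 + 10·log₁₀(4/4.961) = 83.8 + (-0.94) = 82.9 dB.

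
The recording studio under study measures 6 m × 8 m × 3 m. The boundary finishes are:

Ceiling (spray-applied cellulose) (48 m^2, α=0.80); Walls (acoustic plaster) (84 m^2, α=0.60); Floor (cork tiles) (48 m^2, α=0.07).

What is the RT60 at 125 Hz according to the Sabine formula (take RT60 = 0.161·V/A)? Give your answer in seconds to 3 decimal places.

Summing Sᵢαᵢ: 38.400 + 50.400 + 3.360 → A = 92.160 sabins.
Volume V = 6 × 8 × 3 = 144 m³.
RT60 = 0.161 · V / A = 0.161 × 144 / 92.160 = 0.252 s.

0.252 s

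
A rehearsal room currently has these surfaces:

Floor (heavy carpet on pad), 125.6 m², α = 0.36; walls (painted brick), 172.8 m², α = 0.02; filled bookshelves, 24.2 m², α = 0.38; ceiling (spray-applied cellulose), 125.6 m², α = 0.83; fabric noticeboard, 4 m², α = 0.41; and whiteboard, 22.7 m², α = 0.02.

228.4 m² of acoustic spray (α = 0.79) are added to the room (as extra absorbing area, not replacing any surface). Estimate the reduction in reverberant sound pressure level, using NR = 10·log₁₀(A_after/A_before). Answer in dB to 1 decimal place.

Total absorption A_before = 125.6×0.36 + 172.8×0.02 + 24.2×0.38 + 125.6×0.83 + 4×0.41 + 22.7×0.02
  = 45.216 + 3.456 + 9.196 + 104.248 + 1.640 + 0.454 = 164.210 m² sabins.
Added absorption = 228.4 × 0.79 = 180.436 sabins.
A_after = 164.210 + 180.436 = 344.646 sabins.
NR = 10·log₁₀(344.646/164.210) = 3.2 dB.

3.2 dB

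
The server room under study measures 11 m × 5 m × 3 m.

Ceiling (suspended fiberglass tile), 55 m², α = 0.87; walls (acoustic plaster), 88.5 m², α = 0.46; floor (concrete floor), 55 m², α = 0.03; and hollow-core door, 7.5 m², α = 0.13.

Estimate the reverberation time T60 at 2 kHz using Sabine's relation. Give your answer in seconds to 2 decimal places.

0.29 sec

Total absorption A = 55×0.87 + 88.5×0.46 + 55×0.03 + 7.5×0.13
  = 47.850 + 40.710 + 1.650 + 0.975 = 91.185 m² sabins.
Volume V = 11 × 5 × 3 = 165 m³.
T = 0.161 V/A = 0.161·165/91.185 = 0.29 s.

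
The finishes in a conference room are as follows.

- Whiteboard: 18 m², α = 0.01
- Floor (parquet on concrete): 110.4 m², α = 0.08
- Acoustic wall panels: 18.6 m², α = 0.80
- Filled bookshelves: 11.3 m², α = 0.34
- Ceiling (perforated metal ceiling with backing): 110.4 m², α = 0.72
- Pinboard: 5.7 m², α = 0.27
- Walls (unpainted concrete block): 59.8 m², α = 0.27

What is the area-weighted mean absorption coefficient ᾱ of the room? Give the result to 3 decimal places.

Total surface area S = 334.2 m².
Weighted sum Σ Sα = 124.907.
ᾱ = A/S = 0.374.

0.374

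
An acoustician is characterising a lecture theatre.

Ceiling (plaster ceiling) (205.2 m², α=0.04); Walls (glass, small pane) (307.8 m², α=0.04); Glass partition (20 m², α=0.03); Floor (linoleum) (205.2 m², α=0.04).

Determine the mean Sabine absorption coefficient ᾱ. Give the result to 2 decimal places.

0.04

Total surface area S = 738.2 m².
Σ(Sᵢαᵢ) = 205.2*0.04 + 307.8*0.04 + 20*0.03 + 205.2*0.04 = 29.328.
ᾱ = 29.328 / 738.2 = 0.04.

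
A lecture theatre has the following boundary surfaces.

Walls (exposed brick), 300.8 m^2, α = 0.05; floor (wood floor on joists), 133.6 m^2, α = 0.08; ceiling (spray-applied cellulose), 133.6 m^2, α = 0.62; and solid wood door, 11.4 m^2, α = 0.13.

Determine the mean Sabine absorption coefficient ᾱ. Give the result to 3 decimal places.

S = Σ Sᵢ = 300.8 + 133.6 + 133.6 + 11.4 = 579.4 m^2.
A = 300.8×0.05 + 133.6×0.08 + 133.6×0.62 + 11.4×0.13 = 110.042 sabins.
ᾱ = 110.042 / 579.4 = 0.190.

0.190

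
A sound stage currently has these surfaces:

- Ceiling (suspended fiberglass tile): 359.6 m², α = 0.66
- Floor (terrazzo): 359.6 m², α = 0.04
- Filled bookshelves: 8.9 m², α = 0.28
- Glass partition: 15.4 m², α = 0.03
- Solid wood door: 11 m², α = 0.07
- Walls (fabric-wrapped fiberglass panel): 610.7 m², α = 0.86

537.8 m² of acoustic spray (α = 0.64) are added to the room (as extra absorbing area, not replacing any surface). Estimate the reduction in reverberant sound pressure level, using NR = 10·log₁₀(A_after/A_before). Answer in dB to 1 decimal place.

Equivalent absorption area: A_before = 359.6×0.66 + 359.6×0.04 + 8.9×0.28 + 15.4×0.03 + 11×0.07 + 610.7×0.86 = 780.646 m².
Treatment contributes 537.8·0.64 = 344.192 sabins.
New total A_after = 1124.838 sabins.
Reduction = 10 log₁₀(A_after/A_before) = 10 log₁₀(1.4409) = 1.6 dB.

1.6 dB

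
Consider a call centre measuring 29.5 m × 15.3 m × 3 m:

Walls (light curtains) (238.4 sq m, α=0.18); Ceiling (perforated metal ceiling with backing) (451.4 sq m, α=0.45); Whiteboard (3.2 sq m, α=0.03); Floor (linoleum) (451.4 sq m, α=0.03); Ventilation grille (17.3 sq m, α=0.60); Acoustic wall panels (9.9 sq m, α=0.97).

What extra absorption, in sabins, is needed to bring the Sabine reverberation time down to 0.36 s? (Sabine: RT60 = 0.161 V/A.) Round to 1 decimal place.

325.9 sabins

Total absorption A₁ = 238.4·0.18 + 451.4·0.45 + 3.2·0.03 + 451.4·0.03 + 17.3·0.60 + 9.9·0.97
  = 42.912 + 203.130 + 0.096 + 13.542 + 10.380 + 9.603 = 279.663 sq m sabins.
Target A₂ = 0.161·1354.05/0.36 = 605.561 sabins (V = 1354.05 m³).
Shortfall: 605.561 − 279.663 = 325.9 sabins.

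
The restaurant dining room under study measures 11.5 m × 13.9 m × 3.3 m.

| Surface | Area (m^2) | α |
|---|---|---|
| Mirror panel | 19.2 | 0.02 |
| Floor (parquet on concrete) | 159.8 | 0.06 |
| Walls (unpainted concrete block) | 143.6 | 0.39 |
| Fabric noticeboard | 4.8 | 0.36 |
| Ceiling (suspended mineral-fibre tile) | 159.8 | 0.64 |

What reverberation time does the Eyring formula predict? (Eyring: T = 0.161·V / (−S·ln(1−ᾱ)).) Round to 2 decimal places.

0.41 seconds

Total surface area S = 19.2 + 159.8 + 143.6 + 4.8 + 159.8 = 487.2 m^2.
Σ(Sᵢαᵢ) = 19.2×0.02 + 159.8×0.06 + 143.6×0.39 + 4.8×0.36 + 159.8×0.64 = 169.976.
Mean coefficient ᾱ = A/S = 0.3489.
−S·ln(1−ᾱ) = −487.2 × ln(1 − 0.3489) = 209.054.
V = 11.5 × 13.9 × 3.3 = 527.505 m³.
T = 0.161·V/[−S·ln(1−ᾱ)] = 0.161·527.505/209.054 = 0.41 s.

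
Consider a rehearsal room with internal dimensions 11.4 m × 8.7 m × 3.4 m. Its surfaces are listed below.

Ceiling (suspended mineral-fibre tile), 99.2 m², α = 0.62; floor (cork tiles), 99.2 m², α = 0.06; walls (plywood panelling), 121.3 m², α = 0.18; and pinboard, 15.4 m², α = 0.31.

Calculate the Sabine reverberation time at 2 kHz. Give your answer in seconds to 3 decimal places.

Total absorption A = 99.2×0.62 + 99.2×0.06 + 121.3×0.18 + 15.4×0.31
  = 61.504 + 5.952 + 21.834 + 4.774 = 94.064 m² sabins.
V = 11.4·8.7·3.4 = 337.212 m³.
T = 0.161 V/A = 0.161·337.212/94.064 = 0.577 s.

0.577 seconds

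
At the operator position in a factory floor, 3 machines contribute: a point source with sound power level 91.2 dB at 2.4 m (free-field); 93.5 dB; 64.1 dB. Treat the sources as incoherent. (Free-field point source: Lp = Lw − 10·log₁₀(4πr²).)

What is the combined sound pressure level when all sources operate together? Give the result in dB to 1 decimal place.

Source at 2.4 m: Lp = 91.2 − 10·log₁₀(4π·2.4²) = 91.2 − 10·log₁₀(72.382) = 72.6 dB.
Σ 10^(Lᵢ/10) = 2.259e+09.
L_total = 10·log₁₀(2.259e+09) = 93.5 dB.

93.5 dB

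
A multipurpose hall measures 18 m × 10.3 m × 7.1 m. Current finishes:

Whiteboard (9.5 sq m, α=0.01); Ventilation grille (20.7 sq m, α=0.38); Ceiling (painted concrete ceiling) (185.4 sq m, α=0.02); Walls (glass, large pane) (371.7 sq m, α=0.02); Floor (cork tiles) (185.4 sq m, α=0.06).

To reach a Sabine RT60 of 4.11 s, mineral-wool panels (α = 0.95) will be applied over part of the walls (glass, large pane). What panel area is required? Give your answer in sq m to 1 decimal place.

22.9

Total absorption A₁ = 9.5·0.01 + 20.7·0.38 + 185.4·0.02 + 371.7·0.02 + 185.4·0.06
  = 0.095 + 7.866 + 3.708 + 7.434 + 11.124 = 30.227 sq m sabins.
Required A₂ = 0.161·1316.34/4.11 = 51.565 sabins.
ΔA needed = 51.565 − 30.227 = 21.338 sabins.
Each sq m of panel replacing the walls (glass, large pane) adds (0.95 − 0.02) = 0.93 sabins.
Panel area = 21.338 / 0.93 = 22.9 sq m.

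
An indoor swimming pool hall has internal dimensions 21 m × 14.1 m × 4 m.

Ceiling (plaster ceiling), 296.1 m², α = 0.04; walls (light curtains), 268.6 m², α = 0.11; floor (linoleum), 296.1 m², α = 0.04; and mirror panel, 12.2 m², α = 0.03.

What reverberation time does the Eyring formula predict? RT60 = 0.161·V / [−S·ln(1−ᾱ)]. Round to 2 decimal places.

3.45 s

Total surface area S = 296.1 + 268.6 + 296.1 + 12.2 = 873.0 m².
Absorption A = 296.1·0.04 + 268.6·0.11 + 296.1·0.04 + 12.2·0.03 = 53.600 sabins.
Mean coefficient ᾱ = A/S = 0.0614.
Eyring denominator: −S ln(1−ᾱ) = 55.318.
V = 21 × 14.1 × 4 = 1184.4 m³.
RT60 = 0.161 × 1184.4 / 55.318 = 3.45 s.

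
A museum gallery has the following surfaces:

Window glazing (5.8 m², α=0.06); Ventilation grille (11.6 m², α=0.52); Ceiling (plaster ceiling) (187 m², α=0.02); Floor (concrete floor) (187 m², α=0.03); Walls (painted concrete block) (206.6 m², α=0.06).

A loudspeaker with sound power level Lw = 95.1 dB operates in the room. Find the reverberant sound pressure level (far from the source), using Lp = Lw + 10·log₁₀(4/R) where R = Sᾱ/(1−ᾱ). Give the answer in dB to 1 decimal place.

86.4 dB

A = 28.126 sabins; S = 598.0 m².
ᾱ = 28.126/598.0 = 0.0470; R = Sᾱ/(1−ᾱ) = 28.126/(1−0.0470) = 29.513 m².
Lp = 95.1 + 10·log₁₀(4/29.513) = 95.1 + (-8.68) = 86.4 dB.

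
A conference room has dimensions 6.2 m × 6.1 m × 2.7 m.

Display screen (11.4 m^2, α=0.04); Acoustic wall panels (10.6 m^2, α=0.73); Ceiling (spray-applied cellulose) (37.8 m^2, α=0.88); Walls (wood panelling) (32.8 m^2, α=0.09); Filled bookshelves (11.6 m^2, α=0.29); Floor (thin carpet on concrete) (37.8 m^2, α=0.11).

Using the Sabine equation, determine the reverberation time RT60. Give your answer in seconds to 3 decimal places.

0.317 sec

Summing Sᵢαᵢ: 0.456 + 7.738 + 33.264 + 2.952 + 3.364 + 4.158 → A = 51.932 sabins.
Room volume: 102.114 m³.
T = 0.161 V/A = 0.161·102.114/51.932 = 0.317 s.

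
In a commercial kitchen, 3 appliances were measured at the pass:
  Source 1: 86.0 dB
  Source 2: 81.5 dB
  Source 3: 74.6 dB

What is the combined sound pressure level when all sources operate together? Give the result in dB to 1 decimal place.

Sum in the linear (power) domain: Σ 10^(Lᵢ/10) = 10^(86.0/10) + 10^(81.5/10) + 10^(74.6/10) = 5.682e+08.
Combined level = 10 log₁₀(5.682e+08) = 87.5 dB.

87.5 dB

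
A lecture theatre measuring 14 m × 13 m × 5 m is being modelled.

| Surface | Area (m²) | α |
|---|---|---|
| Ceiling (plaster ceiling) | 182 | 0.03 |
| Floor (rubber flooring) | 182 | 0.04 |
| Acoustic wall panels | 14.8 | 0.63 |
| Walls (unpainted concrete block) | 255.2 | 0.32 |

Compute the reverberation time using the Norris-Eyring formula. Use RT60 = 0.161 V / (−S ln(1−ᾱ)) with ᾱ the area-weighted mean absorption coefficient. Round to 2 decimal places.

Total surface area S = 182 + 182 + 14.8 + 255.2 = 634.0 m².
Absorption A = 182×0.03 + 182×0.04 + 14.8×0.63 + 255.2×0.32 = 103.728 sabins.
Mean coefficient ᾱ = A/S = 0.1636.
Eyring denominator: −S ln(1−ᾱ) = 113.263.
V = 14 × 13 × 5 = 910 m³.
RT60 = 0.161 × 910 / 113.263 = 1.29 s.

1.29 sec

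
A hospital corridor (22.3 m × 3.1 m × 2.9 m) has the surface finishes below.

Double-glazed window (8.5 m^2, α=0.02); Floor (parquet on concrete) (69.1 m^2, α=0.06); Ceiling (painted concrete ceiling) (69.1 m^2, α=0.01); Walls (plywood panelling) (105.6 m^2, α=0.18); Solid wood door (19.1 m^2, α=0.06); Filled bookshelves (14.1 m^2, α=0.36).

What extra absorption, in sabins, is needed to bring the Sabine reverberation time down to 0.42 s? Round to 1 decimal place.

46.6 sabins

Summing Sᵢαᵢ: 0.170 + 4.146 + 0.691 + 19.008 + 1.146 + 5.076 → A₁ = 30.237 sabins.
Target A₂ = 0.161·200.477/0.42 = 76.850 sabins (V = 200.477 m³).
Additional absorption ΔA = 76.850 − 30.237 = 46.6 sabins.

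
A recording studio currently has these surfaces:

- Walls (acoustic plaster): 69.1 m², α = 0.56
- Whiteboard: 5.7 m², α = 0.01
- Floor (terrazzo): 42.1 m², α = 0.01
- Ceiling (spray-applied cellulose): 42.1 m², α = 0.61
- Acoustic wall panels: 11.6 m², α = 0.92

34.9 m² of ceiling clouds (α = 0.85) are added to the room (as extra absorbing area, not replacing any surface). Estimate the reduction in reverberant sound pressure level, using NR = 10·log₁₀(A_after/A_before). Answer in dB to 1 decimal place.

Summing Sᵢαᵢ: 38.696 + 0.057 + 0.421 + 25.681 + 10.672 → A_before = 75.527 sabins.
Treatment contributes 34.9·0.85 = 29.665 sabins.
A_after = 75.527 + 29.665 = 105.192 sabins.
Reduction = 10 log₁₀(A_after/A_before) = 10 log₁₀(1.3928) = 1.4 dB.

1.4 dB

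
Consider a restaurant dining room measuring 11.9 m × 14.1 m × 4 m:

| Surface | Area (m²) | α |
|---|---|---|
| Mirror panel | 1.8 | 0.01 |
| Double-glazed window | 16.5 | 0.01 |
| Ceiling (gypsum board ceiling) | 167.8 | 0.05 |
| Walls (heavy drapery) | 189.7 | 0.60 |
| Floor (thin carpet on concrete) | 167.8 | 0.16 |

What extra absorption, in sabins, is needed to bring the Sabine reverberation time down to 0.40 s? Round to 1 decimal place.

Total absorption A₁ = 1.8·0.01 + 16.5·0.01 + 167.8·0.05 + 189.7·0.60 + 167.8·0.16
  = 0.018 + 0.165 + 8.390 + 113.820 + 26.848 = 149.241 m² sabins.
For T = 0.40 s, need A₂ = 0.161·V/T = 0.161·671.16/0.40 = 270.142 sabins.
Additional absorption ΔA = 270.142 − 149.241 = 120.9 sabins.

120.9 sabins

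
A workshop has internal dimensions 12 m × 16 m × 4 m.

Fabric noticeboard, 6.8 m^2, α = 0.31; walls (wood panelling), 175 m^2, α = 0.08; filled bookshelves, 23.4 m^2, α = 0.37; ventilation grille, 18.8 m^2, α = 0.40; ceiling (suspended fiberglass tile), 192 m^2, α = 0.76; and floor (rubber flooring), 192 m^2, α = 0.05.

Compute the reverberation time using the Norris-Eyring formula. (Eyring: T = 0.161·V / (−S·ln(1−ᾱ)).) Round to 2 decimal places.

Total surface area S = 6.8 + 175 + 23.4 + 18.8 + 192 + 192 = 608.0 m^2.
Absorption A = 6.8×0.31 + 175×0.08 + 23.4×0.37 + 18.8×0.40 + 192×0.76 + 192×0.05 = 187.806 sabins.
ᾱ = 187.806 / 608.0 = 0.3089.
Eyring denominator: −S ln(1−ᾱ) = 224.638.
V = 12 × 16 × 4 = 768 m³.
RT60 = 0.161 × 768 / 224.638 = 0.55 s.

0.55 s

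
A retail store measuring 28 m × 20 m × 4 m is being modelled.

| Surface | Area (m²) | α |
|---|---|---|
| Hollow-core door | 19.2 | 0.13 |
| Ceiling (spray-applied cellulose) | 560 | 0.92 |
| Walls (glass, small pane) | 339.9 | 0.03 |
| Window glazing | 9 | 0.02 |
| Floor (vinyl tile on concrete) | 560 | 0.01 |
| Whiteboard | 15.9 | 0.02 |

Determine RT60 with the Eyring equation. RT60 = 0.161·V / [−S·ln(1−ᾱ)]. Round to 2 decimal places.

0.55 sec

Total surface area S = 19.2 + 560 + 339.9 + 9 + 560 + 15.9 = 1504.0 m².
Absorption A = 19.2·0.13 + 560·0.92 + 339.9·0.03 + 9·0.02 + 560·0.01 + 15.9·0.02 = 533.991 sabins.
Mean coefficient ᾱ = A/S = 0.3550.
−S·ln(1−ᾱ) = −1504.0 × ln(1 − 0.3550) = 659.511.
V = 28 × 20 × 4 = 2240 m³.
RT60 = 0.161 × 2240 / 659.511 = 0.55 s.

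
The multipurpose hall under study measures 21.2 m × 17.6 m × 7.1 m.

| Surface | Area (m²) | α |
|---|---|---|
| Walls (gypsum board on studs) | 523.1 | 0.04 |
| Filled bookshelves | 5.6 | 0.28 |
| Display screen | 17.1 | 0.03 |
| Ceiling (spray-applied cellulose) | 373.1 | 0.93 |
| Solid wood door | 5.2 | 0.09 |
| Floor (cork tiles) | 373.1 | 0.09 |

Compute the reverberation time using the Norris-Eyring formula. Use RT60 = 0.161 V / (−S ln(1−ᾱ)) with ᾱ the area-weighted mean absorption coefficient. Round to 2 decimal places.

0.88 seconds

Total surface area S = 523.1 + 5.6 + 17.1 + 373.1 + 5.2 + 373.1 = 1297.2 m².
Absorption A = 523.1·0.04 + 5.6·0.28 + 17.1·0.03 + 373.1·0.93 + 5.2·0.09 + 373.1·0.09 = 404.035 sabins.
ᾱ = 404.035 / 1297.2 = 0.3115.
−S·ln(1−ᾱ) = −1297.2 × ln(1 − 0.3115) = 484.167.
V = 21.2 × 17.6 × 7.1 = 2649.152 m³.
T = 0.161·V/[−S·ln(1−ᾱ)] = 0.161·2649.152/484.167 = 0.88 s.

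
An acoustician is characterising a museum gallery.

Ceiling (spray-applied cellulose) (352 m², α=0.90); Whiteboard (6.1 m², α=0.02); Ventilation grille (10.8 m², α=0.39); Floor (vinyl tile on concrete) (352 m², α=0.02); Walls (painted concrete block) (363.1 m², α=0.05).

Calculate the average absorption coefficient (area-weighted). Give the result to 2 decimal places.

0.32

Total surface area S = 1084.0 m².
A = 352×0.90 + 6.1×0.02 + 10.8×0.39 + 352×0.02 + 363.1×0.05 = 346.329 sabins.
ᾱ = 346.329 / 1084.0 = 0.32.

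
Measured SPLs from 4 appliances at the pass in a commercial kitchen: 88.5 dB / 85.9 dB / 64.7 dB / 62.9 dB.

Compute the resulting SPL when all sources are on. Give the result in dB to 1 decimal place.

90.4 dB

Converting to relative power and adding: 10^(88.5/10) + 10^(85.9/10) + 10^(64.7/10) + 10^(62.9/10) = 1.102e+09.
L_total = 10·log₁₀(1.102e+09) = 90.4 dB.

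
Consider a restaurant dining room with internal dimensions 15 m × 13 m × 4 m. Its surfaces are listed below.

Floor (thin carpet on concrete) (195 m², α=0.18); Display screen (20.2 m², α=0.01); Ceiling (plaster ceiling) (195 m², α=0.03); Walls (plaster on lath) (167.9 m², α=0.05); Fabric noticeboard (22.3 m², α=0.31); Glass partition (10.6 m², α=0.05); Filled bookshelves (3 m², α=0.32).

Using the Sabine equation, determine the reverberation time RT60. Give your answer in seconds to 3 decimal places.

2.167 sec

Equivalent absorption area: A = 195*0.18 + 20.2*0.01 + 195*0.03 + 167.9*0.05 + 22.3*0.31 + 10.6*0.05 + 3*0.32 = 57.950 m².
V = 15·13·4 = 780 m³.
RT60 = 0.161 · V / A = 0.161 × 780 / 57.950 = 2.167 s.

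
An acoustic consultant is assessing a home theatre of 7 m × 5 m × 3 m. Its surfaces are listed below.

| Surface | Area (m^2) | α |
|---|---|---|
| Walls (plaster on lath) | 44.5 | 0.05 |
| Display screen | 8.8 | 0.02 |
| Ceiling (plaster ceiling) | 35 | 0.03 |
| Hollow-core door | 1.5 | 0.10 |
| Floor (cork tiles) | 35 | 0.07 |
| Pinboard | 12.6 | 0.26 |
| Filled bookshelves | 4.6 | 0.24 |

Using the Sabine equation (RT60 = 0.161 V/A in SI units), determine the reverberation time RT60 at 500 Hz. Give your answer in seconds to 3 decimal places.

1.621 s

Summing Sᵢαᵢ: 2.225 + 0.176 + 1.050 + 0.150 + 2.450 + 3.276 + 1.104 → A = 10.431 sabins.
Volume V = 7 × 5 × 3 = 105 m³.
Sabine: RT60 = 0.161 × 105 / 10.431 = 1.621 s.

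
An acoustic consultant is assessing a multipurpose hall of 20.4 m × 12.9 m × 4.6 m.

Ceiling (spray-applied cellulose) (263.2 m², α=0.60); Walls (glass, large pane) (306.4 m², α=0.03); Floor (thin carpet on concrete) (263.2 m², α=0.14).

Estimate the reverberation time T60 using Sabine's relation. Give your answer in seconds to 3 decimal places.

Equivalent absorption area: A = 263.2×0.60 + 306.4×0.03 + 263.2×0.14 = 203.960 m².
V = 20.4·12.9·4.6 = 1210.536 m³.
RT60 = 0.161 · V / A = 0.161 × 1210.536 / 203.960 = 0.956 s.

0.956 sec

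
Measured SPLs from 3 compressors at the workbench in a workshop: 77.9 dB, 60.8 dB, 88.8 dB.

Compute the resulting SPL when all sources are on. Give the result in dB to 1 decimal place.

Sum in the linear (power) domain: Σ 10^(Lᵢ/10) = 10^(77.9/10) + 10^(60.8/10) + 10^(88.8/10) = 8.214e+08.
Back to dB: 10·log₁₀ Σ = 89.1 dB.

89.1 dB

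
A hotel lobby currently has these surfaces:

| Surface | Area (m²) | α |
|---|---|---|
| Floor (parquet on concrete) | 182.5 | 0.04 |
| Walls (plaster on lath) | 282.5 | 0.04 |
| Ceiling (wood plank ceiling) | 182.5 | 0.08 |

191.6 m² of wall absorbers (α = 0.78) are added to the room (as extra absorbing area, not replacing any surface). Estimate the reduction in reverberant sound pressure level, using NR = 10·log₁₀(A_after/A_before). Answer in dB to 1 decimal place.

7.4 dB

Total absorption A_before = 182.5*0.04 + 282.5*0.04 + 182.5*0.08
  = 7.300 + 11.300 + 14.600 = 33.200 m² sabins.
Added absorption = 191.6 × 0.78 = 149.448 sabins.
New total A_after = 182.648 sabins.
NR = 10·log₁₀(182.648/33.200) = 7.4 dB.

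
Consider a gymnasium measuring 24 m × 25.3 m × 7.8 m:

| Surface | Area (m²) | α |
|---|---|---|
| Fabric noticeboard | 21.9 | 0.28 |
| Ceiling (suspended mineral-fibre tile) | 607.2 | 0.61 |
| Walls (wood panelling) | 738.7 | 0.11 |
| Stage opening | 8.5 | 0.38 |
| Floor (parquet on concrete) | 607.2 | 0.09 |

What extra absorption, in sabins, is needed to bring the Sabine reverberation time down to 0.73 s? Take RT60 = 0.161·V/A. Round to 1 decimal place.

Summing Sᵢαᵢ: 6.132 + 370.392 + 81.257 + 3.230 + 54.648 → A₁ = 515.659 sabins.
For T = 0.73 s, need A₂ = 0.161·V/T = 0.161·4736.16/0.73 = 1044.550 sabins.
Additional absorption ΔA = 1044.550 − 515.659 = 528.9 sabins.

528.9 sabins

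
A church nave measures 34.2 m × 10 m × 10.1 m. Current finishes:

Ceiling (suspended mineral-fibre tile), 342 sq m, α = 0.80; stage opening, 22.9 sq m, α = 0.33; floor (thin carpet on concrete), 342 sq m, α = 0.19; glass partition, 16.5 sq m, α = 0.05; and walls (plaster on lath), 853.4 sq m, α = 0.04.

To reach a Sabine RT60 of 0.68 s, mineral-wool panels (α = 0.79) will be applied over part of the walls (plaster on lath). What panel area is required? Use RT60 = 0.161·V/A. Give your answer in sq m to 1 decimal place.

582.3

A₁ = Σ Sᵢαᵢ = 342*0.80 + 22.9*0.33 + 342*0.19 + 16.5*0.05 + 853.4*0.04 = 381.098 sabins.
Required A₂ = 0.161·3454.2/0.68 = 817.833 sabins.
Absorption to add: 817.833 − 381.098 = 436.735 sabins.
Each sq m of panel replacing the walls (plaster on lath) adds (0.79 − 0.04) = 0.75 sabins.
Panel area = 436.735 / 0.75 = 582.3 sq m.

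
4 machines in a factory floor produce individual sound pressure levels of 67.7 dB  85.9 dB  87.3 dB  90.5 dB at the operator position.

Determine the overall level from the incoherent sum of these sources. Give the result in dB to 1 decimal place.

Converting to relative power and adding: 10^(67.7/10) + 10^(85.9/10) + 10^(87.3/10) + 10^(90.5/10) = 2.054e+09.
L_total = 10·log₁₀(2.054e+09) = 93.1 dB.

93.1 dB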